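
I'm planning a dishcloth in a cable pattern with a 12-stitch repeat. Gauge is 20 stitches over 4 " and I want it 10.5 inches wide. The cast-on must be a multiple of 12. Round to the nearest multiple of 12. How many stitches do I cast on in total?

CO 48 sts.

20 / 4 = 5 sts per inch.
10.5 × 5 = 52.50 sts.
Nearest multiple of 12: 48.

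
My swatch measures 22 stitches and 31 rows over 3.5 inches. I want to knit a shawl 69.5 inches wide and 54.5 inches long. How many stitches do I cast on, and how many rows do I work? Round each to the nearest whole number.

Cast on 437 stitches and work 483 rows.

Stitch gauge = 22/3.5 = 6.286 sts/in; 69.5 × 6.286 = 436.86 → 437 sts.
Row gauge = 31/3.5 = 8.857 rows/in; 54.5 × 8.857 = 482.71 → 483 rows.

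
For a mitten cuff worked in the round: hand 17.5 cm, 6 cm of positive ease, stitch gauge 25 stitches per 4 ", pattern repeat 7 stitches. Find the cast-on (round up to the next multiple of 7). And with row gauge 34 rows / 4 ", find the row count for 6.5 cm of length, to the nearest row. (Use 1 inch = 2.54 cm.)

Cast on 63 stitches; work 22 rows.

Finished = 17.5 + 6 = 23.5 cm.
23.5 cm × 1/2.54 = 9.25 inches.
25/4 = 6.25 sts per in; 9.25 × 6.25 = 57.82 sts.
Next multiple of 7 → 63.
6.5 cm = 2.56 inches; × 8.5 = 21.75 → 22 rows.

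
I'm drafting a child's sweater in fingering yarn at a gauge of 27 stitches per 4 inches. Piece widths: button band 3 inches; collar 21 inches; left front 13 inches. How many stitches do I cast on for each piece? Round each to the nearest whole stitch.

Rate = 27/4 = 6.75 sts per in.
button band: 3 × 6.75 = 20.25 → 20.
collar: 21 × 6.75 = 141.75 → 142.
left front: 13 × 6.75 = 87.75 → 88.

button band 20; collar 142; left front 88.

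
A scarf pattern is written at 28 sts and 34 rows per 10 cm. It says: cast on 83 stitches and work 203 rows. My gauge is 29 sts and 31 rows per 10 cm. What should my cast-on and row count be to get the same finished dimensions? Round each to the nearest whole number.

Cast on 86 stitches; work 185 rows.

Stitches: 83 × 29/28 = 85.96 → 86.
Rows: 203 × 31/34 = 185.09 → 185.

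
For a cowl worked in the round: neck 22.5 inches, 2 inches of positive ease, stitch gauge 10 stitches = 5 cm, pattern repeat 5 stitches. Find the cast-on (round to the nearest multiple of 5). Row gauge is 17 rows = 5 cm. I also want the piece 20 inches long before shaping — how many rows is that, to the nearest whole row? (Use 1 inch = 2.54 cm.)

Cast on 125 stitches; work 173 rows.

Finished = 22.5 + 2 = 24.5 inches.
24.5 inches × 2.54 = 62.23 cm.
10/5 = 2 sts per cm; 62.23 × 2 = 124.46 sts.
Nearest multiple of 5 → 125.
20 inches = 50.80 cm; × 3.4 = 172.72 → 173 rows.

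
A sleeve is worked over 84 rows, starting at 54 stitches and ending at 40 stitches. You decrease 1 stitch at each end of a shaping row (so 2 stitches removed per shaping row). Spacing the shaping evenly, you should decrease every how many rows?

Decrease every 12th row.

Stitches to remove: |40 − 54| = 14.
Shaping rows needed: 14 / 2 = 7.
84 rows / 7 = every 12 rows.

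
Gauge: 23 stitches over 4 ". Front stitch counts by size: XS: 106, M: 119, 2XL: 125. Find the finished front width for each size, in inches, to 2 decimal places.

23/4 = 5.75 sts per in.
XS: 106 / 5.75 = 18.435 → 18.43 in.
M: 119 / 5.75 = 20.696 → 20.70 in.
2XL: 125 / 5.75 = 21.739 → 21.74 in.

XS 18.43 inches; M 20.70 inches; 2XL 21.74 inches.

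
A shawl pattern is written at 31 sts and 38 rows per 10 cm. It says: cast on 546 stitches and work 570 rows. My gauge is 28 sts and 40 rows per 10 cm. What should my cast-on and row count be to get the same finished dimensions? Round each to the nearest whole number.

Cast on 493 stitches; work 600 rows.

Stitches: 546 × 28/31 = 493.16 → 493.
Rows: 570 × 40/38 = 600.00 → 600.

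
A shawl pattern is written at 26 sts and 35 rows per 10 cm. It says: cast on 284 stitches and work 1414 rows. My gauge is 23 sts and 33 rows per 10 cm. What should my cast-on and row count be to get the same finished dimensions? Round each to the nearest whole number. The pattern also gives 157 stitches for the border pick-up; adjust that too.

Cast on 251 stitches; work 1333 rows; border pick-up 139 stitches.

Stitches: 284 × 23/26 = 251.23 → 251.
Rows: 1414 × 33/35 = 1333.20 → 1333.
border pick-up: 157 × 23/26 = 138.88 → 139.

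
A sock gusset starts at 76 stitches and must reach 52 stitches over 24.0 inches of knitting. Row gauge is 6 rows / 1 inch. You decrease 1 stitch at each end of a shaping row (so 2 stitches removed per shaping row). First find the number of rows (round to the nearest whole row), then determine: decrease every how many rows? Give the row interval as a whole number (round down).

Decrease every 12th row.

Rows = 24.0 × 6 = 144.0 → 144 rows.
Stitches to remove: 24 → 12 shaping rows (at 2 st each).
144 / 12 = 12.00 → every 12 rows.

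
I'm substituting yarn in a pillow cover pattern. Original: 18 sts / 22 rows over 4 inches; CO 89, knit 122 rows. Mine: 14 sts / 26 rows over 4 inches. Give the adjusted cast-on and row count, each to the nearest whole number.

Cast on 69 stitches; work 144 rows.

Stitches: 89 × 14/18 = 69.22 → 69.
Rows: 122 × 26/22 = 144.18 → 144.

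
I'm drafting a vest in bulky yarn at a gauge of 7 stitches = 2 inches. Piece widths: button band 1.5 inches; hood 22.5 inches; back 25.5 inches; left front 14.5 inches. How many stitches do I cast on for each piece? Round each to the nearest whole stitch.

Rate = 7/2 = 3.5 sts per in.
button band: 1.5 × 3.5 = 5.25 → 5.
hood: 22.5 × 3.5 = 78.75 → 79.
back: 25.5 × 3.5 = 89.25 → 89.
left front: 14.5 × 3.5 = 50.75 → 51.

button band 5; hood 79; back 89; left front 51.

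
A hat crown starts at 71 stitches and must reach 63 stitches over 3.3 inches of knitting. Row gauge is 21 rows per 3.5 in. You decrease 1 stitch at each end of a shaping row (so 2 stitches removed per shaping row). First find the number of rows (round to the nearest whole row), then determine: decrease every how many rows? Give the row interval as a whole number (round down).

Rows = 3.3 × 6 = 19.8 → 20 rows.
Stitches to remove: 8 → 4 shaping rows (at 2 st each).
20 / 4 = 5.00 → every 5 rows.

Decrease every 5th row.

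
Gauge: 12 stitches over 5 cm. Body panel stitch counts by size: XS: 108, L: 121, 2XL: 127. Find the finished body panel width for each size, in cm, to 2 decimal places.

XS 45.00 cm; L 50.42 cm; 2XL 52.92 cm.

12/5 = 2.4 sts per cm.
XS: 108 / 2.4 = 45.000 → 45.00 cm.
L: 121 / 2.4 = 50.417 → 50.42 cm.
2XL: 127 / 2.4 = 52.917 → 52.92 cm.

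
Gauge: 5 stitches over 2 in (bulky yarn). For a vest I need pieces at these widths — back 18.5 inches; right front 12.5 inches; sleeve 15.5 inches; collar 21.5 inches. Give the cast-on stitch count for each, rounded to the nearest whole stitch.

back 46; right front 31; sleeve 39; collar 54.

Rate = 5/2 = 2.5 sts per in.
back: 18.5 × 2.5 = 46.25 → 46.
right front: 12.5 × 2.5 = 31.25 → 31.
sleeve: 15.5 × 2.5 = 38.75 → 39.
collar: 21.5 × 2.5 = 53.75 → 54.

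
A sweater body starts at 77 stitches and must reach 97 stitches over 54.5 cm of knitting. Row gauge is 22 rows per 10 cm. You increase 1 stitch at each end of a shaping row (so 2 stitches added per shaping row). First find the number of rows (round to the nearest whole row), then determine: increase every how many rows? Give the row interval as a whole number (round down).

Rows = 54.5 × 2.2 = 119.9 → 120 rows.
Stitches to add: 20 → 10 shaping rows (at 2 st each).
120 / 10 = 12.00 → every 12 rows.

Increase every 12th row.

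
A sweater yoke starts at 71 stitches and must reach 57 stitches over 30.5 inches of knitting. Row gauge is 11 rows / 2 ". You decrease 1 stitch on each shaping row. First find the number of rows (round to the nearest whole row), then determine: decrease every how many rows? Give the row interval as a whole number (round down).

Rows = 30.5 × 5.5 = 167.8 → 168 rows.
Stitches to remove: 14 → 14 shaping rows (at 1 st each).
168 / 14 = 12.00 → every 12 rows.

Decrease every 12th row.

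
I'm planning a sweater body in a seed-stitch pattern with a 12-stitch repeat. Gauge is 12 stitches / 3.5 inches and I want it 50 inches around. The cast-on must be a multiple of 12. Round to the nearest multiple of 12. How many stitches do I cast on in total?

12 / 3.5 = 3.429 sts per inch.
50 × 3.429 = 171.43 sts.
Nearest multiple of 12: 168.

Cast on 168 stitches.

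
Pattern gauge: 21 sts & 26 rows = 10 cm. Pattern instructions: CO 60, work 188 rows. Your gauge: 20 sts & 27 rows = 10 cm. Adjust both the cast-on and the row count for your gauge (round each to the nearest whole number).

Cast on 57 stitches; work 195 rows.

Stitches: 60 × 20/21 = 57.14 → 57.
Rows: 188 × 27/26 = 195.23 → 195.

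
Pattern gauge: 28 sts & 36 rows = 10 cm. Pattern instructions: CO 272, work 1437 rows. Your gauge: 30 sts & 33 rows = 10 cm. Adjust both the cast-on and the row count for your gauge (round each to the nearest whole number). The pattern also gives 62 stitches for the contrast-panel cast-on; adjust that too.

Stitches: 272 × 30/28 = 291.43 → 291.
Rows: 1437 × 33/36 = 1317.25 → 1317.
contrast-panel cast-on: 62 × 30/28 = 66.43 → 66.

Cast on 291 stitches; work 1317 rows; contrast-panel cast-on 66 stitches.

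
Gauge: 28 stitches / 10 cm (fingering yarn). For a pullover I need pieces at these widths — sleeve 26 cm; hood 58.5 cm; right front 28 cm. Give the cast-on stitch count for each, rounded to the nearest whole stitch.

Rate = 28/10 = 2.8 sts per cm.
sleeve: 26 × 2.8 = 72.80 → 73.
hood: 58.5 × 2.8 = 163.80 → 164.
right front: 28 × 2.8 = 78.40 → 78.

sleeve 73; hood 164; right front 78.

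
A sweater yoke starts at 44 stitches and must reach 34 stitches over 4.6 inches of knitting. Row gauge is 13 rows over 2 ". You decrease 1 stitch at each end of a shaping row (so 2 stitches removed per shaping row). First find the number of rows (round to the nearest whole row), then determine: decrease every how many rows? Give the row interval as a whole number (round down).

Decrease every 6th row.

Rows = 4.6 × 6.5 = 29.9 → 30 rows.
Stitches to remove: 10 → 5 shaping rows (at 2 st each).
30 / 5 = 6.00 → every 6 rows.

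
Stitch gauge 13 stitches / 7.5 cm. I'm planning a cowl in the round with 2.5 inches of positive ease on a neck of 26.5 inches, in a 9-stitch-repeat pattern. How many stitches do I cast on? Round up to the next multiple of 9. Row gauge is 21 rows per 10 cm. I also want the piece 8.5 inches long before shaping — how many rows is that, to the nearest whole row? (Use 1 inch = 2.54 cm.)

Cast on 135 stitches; work 45 rows.

Finished = 26.5 + 2.5 = 29 inches.
29 inches × 2.54 = 73.66 cm.
13/7.5 = 1.733 sts per cm; 73.66 × 1.733 = 127.68 sts.
Next multiple of 9 → 135.
8.5 inches = 21.59 cm; × 2.1 = 45.34 → 45 rows.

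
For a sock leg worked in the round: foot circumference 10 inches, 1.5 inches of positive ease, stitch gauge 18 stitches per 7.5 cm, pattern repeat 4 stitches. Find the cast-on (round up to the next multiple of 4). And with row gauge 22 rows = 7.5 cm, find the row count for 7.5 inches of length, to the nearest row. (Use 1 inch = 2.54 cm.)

Finished = 10 + 1.5 = 11.5 inches.
11.5 inches × 2.54 = 29.21 cm.
18/7.5 = 2.4 sts per cm; 29.21 × 2.4 = 70.10 sts.
Next multiple of 4 → 72.
7.5 inches = 19.05 cm; × 2.933 = 55.88 → 56 rows.

Cast on 72 stitches; work 56 rows.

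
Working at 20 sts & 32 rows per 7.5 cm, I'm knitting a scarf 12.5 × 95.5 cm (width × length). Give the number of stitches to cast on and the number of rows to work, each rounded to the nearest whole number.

Cast on 33 stitches and work 407 rows.

Stitch gauge = 20/7.5 = 2.667 sts/cm; 12.5 × 2.667 = 33.33 → 33 sts.
Row gauge = 32/7.5 = 4.267 rows/cm; 95.5 × 4.267 = 407.47 → 407 rows.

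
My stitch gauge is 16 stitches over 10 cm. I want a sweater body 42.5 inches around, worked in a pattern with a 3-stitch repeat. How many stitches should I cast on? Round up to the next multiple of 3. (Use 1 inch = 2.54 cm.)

CO 174 sts.

42.5 in = 42.5 × 2.54 = 107.95 cm.
16 / 10 = 1.6 sts/cm.
107.95 × 1.6 = 172.72 sts.
→ 174.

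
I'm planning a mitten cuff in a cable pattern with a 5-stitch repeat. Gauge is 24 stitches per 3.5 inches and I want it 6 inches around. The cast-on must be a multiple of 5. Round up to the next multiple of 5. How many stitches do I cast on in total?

24 / 3.5 = 6.857 sts per inch.
6 × 6.857 = 41.14 sts.
Next multiple of 5: 45.

45 stitches.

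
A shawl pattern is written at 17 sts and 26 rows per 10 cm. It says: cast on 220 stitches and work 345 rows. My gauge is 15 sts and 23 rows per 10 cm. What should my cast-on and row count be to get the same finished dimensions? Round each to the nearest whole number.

Cast on 194 stitches; work 305 rows.

Stitches: 220 × 15/17 = 194.12 → 194.
Rows: 345 × 23/26 = 305.19 → 305.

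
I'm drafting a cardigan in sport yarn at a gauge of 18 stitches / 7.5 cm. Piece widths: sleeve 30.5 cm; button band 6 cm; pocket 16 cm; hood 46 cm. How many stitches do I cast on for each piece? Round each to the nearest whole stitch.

sleeve 73; button band 14; pocket 38; hood 110.

Rate = 18/7.5 = 2.4 sts per cm.
sleeve: 30.5 × 2.4 = 73.20 → 73.
button band: 6 × 2.4 = 14.40 → 14.
pocket: 16 × 2.4 = 38.40 → 38.
hood: 46 × 2.4 = 110.40 → 110.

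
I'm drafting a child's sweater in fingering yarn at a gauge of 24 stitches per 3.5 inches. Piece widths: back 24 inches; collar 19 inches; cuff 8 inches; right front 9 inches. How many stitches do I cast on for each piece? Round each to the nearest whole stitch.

Rate = 24/3.5 = 6.857 sts per in.
back: 24 × 6.857 = 164.57 → 165.
collar: 19 × 6.857 = 130.29 → 130.
cuff: 8 × 6.857 = 54.86 → 55.
right front: 9 × 6.857 = 61.71 → 62.

back 165; collar 130; cuff 55; right front 62.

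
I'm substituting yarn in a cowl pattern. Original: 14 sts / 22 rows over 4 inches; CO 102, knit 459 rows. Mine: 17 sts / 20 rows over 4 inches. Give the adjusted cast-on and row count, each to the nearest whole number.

Stitches: 102 × 17/14 = 123.86 → 124.
Rows: 459 × 20/22 = 417.27 → 417.

Cast on 124 stitches; work 417 rows.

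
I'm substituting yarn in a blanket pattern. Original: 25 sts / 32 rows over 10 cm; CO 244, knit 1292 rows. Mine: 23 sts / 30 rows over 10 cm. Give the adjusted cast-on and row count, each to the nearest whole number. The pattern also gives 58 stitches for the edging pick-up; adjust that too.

Cast on 224 stitches; work 1211 rows; edging pick-up 53 stitches.

Stitches: 244 × 23/25 = 224.48 → 224.
Rows: 1292 × 30/32 = 1211.25 → 1211.
edging pick-up: 58 × 23/25 = 53.36 → 53.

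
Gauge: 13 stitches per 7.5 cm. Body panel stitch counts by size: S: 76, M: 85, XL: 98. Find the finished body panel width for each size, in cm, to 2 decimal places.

13/7.5 = 1.733 sts per cm.
S: 76 / 1.733 = 43.846 → 43.85 cm.
M: 85 / 1.733 = 49.038 → 49.04 cm.
XL: 98 / 1.733 = 56.538 → 56.54 cm.

S 43.85 cm; M 49.04 cm; XL 56.54 cm.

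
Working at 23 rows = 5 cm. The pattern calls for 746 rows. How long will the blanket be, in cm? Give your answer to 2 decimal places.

162.17 cm.

23 rows / 5 cm = 4.6 rows per cm.
746 / 4.6 = 162.174 cm.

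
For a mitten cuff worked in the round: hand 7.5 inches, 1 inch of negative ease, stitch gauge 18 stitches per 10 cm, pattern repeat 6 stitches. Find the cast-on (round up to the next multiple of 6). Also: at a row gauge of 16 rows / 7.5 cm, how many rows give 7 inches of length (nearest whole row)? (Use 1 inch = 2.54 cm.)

Finished = 7.5 − 1 = 6.5 inches.
6.5 inches × 2.54 = 16.51 cm.
18/10 = 1.8 sts per cm; 16.51 × 1.8 = 29.72 sts.
Next multiple of 6 → 30.
7 inches = 17.78 cm; × 2.133 = 37.93 → 38 rows.

Cast on 30 stitches; work 38 rows.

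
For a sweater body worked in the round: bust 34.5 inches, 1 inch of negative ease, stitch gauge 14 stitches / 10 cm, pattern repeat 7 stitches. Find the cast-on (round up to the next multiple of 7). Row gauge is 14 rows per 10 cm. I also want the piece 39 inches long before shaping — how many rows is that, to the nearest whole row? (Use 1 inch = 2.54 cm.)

Cast on 126 stitches; work 139 rows.

Finished = 34.5 − 1 = 33.5 inches.
33.5 inches × 2.54 = 85.09 cm.
14/10 = 1.4 sts per cm; 85.09 × 1.4 = 119.13 sts.
Next multiple of 7 → 126.
39 inches = 99.06 cm; × 1.4 = 138.68 → 139 rows.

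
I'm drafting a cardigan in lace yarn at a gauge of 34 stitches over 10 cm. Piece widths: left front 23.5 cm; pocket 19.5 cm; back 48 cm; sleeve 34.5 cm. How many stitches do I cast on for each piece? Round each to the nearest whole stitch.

left front 80; pocket 66; back 163; sleeve 117.

Rate = 34/10 = 3.4 sts per cm.
left front: 23.5 × 3.4 = 79.90 → 80.
pocket: 19.5 × 3.4 = 66.30 → 66.
back: 48 × 3.4 = 163.20 → 163.
sleeve: 34.5 × 3.4 = 117.30 → 117.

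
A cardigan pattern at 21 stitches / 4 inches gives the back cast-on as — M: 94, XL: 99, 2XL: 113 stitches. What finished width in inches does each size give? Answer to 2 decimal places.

M 17.90 inches; XL 18.86 inches; 2XL 21.52 inches.

21/4 = 5.25 sts per in.
M: 94 / 5.25 = 17.905 → 17.90 in.
XL: 99 / 5.25 = 18.857 → 18.86 in.
2XL: 113 / 5.25 = 21.524 → 21.52 in.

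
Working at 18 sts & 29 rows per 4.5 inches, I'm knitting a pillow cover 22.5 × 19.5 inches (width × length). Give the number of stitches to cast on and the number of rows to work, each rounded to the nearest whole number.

Stitch gauge = 18/4.5 = 4 sts/in; 22.5 × 4 = 90.00 → 90 sts.
Row gauge = 29/4.5 = 6.444 rows/in; 19.5 × 6.444 = 125.67 → 126 rows.

Cast on 90 stitches and work 126 rows.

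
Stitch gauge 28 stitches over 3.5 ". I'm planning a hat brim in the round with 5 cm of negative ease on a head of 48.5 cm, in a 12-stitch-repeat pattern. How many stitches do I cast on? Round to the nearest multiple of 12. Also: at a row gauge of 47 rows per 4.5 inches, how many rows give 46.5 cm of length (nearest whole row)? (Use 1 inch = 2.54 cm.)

Cast on 132 stitches; work 191 rows.

Finished = 48.5 − 5 = 43.5 cm.
43.5 cm × 1/2.54 = 17.13 inches.
28/3.5 = 8 sts per in; 17.13 × 8 = 137.01 sts.
Nearest multiple of 12 → 132.
46.5 cm = 18.31 inches; × 10.444 = 191.21 → 191 rows.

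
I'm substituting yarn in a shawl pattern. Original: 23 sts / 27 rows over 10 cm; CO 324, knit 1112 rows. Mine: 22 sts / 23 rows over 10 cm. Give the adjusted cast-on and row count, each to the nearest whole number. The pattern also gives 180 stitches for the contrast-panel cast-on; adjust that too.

Stitches: 324 × 22/23 = 309.91 → 310.
Rows: 1112 × 23/27 = 947.26 → 947.
contrast-panel cast-on: 180 × 22/23 = 172.17 → 172.

Cast on 310 stitches; work 947 rows; contrast-panel cast-on 172 stitches.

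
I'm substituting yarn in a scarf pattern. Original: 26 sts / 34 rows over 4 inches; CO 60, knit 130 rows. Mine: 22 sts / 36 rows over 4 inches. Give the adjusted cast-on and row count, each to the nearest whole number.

Cast on 51 stitches; work 138 rows.

Stitches: 60 × 22/26 = 50.77 → 51.
Rows: 130 × 36/34 = 137.65 → 138.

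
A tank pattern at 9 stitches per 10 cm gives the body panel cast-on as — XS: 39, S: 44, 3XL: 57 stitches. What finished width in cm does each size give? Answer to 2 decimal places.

9/10 = 0.9 sts per cm.
XS: 39 / 0.9 = 43.333 → 43.33 cm.
S: 44 / 0.9 = 48.889 → 48.89 cm.
3XL: 57 / 0.9 = 63.333 → 63.33 cm.

XS 43.33 cm; S 48.89 cm; 3XL 63.33 cm.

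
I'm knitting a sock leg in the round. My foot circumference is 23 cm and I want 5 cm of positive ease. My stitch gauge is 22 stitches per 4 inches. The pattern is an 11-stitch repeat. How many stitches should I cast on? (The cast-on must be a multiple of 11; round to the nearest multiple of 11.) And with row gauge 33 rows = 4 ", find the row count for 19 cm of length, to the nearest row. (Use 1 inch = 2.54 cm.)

Finished = 23 + 5 = 28 cm.
28 cm × 1/2.54 = 11.02 inches.
22/4 = 5.5 sts per in; 11.02 × 5.5 = 60.63 sts.
Nearest multiple of 11 → 66.
19 cm = 7.48 inches; × 8.25 = 61.71 → 62 rows.

Cast on 66 stitches; work 62 rows.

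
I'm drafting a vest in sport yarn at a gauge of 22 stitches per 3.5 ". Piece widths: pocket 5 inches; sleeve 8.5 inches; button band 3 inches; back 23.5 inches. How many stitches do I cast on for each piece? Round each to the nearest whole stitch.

pocket 31; sleeve 53; button band 19; back 148.

Rate = 22/3.5 = 6.286 sts per in.
pocket: 5 × 6.286 = 31.43 → 31.
sleeve: 8.5 × 6.286 = 53.43 → 53.
button band: 3 × 6.286 = 18.86 → 19.
back: 23.5 × 6.286 = 147.71 → 148.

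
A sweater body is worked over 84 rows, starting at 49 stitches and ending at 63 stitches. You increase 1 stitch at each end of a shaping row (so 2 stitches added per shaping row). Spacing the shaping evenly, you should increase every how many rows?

Stitches to add: |63 − 49| = 14.
Shaping rows needed: 14 / 2 = 7.
84 rows / 7 = every 12 rows.

Increase every 12th row.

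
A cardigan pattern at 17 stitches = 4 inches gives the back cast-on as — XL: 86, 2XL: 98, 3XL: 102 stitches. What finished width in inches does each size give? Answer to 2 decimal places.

17/4 = 4.25 sts per in.
XL: 86 / 4.25 = 20.235 → 20.24 in.
2XL: 98 / 4.25 = 23.059 → 23.06 in.
3XL: 102 / 4.25 = 24.000 → 24.00 in.

XL 20.24 inches; 2XL 23.06 inches; 3XL 24.00 inches.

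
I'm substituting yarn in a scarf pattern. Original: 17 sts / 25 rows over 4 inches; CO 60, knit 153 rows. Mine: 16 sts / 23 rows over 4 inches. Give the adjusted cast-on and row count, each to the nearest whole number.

Cast on 56 stitches; work 141 rows.

Stitches: 60 × 16/17 = 56.47 → 56.
Rows: 153 × 23/25 = 140.76 → 141.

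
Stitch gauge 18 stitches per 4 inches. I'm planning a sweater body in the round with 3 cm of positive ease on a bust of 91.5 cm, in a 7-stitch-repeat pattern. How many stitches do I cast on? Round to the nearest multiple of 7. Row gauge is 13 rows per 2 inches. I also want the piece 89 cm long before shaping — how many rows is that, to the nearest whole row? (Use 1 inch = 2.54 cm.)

Finished = 91.5 + 3 = 94.5 cm.
94.5 cm × 1/2.54 = 37.20 inches.
18/4 = 4.5 sts per in; 37.20 × 4.5 = 167.42 sts.
Nearest multiple of 7 → 168.
89 cm = 35.04 inches; × 6.5 = 227.76 → 228 rows.

Cast on 168 stitches; work 228 rows.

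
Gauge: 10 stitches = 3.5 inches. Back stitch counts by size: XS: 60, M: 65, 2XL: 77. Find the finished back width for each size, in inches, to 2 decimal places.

10/3.5 = 2.857 sts per in.
XS: 60 / 2.857 = 21.000 → 21.00 in.
M: 65 / 2.857 = 22.750 → 22.75 in.
2XL: 77 / 2.857 = 26.950 → 26.95 in.

XS 21.00 inches; M 22.75 inches; 2XL 26.95 inches.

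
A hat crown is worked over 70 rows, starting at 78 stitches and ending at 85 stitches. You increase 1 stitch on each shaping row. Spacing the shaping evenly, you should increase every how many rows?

Increase every 10th row.

Stitches to add: |85 − 78| = 7.
Shaping rows needed: 7 / 1 = 7.
70 rows / 7 = every 10 rows.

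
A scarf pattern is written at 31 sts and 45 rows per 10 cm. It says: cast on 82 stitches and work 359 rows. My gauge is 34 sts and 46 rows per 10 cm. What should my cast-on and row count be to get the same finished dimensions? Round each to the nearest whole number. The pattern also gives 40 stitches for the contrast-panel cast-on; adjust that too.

Stitches: 82 × 34/31 = 89.94 → 90.
Rows: 359 × 46/45 = 366.98 → 367.
contrast-panel cast-on: 40 × 34/31 = 43.87 → 44.

Cast on 90 stitches; work 367 rows; contrast-panel cast-on 44 stitches.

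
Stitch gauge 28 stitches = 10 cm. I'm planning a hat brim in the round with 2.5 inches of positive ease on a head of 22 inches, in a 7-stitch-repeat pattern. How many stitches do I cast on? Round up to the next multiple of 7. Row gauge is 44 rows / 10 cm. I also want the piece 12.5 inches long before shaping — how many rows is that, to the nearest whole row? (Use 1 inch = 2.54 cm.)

Finished = 22 + 2.5 = 24.5 inches.
24.5 inches × 2.54 = 62.23 cm.
28/10 = 2.8 sts per cm; 62.23 × 2.8 = 174.24 sts.
Next multiple of 7 → 175.
12.5 inches = 31.75 cm; × 4.4 = 139.70 → 140 rows.

Cast on 175 stitches; work 140 rows.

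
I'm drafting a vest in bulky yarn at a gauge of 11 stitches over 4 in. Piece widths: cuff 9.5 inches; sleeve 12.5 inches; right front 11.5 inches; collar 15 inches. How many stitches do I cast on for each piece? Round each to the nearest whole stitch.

cuff 26; sleeve 34; right front 32; collar 41.

Rate = 11/4 = 2.75 sts per in.
cuff: 9.5 × 2.75 = 26.12 → 26.
sleeve: 12.5 × 2.75 = 34.38 → 34.
right front: 11.5 × 2.75 = 31.62 → 32.
collar: 15 × 2.75 = 41.25 → 41.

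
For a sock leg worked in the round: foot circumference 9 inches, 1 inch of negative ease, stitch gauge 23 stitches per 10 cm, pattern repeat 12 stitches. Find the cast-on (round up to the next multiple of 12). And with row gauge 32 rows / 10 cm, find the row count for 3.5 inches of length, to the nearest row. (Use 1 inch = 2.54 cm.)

Cast on 48 stitches; work 28 rows.

Finished = 9 − 1 = 8 inches.
8 inches × 2.54 = 20.32 cm.
23/10 = 2.3 sts per cm; 20.32 × 2.3 = 46.74 sts.
Next multiple of 12 → 48.
3.5 inches = 8.89 cm; × 3.2 = 28.45 → 28 rows.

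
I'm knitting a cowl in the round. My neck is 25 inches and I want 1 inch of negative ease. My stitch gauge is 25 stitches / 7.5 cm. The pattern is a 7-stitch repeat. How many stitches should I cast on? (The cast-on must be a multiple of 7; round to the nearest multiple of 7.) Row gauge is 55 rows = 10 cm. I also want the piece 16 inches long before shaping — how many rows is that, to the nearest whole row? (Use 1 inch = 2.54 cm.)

Finished = 25 − 1 = 24 inches.
24 inches × 2.54 = 60.96 cm.
25/7.5 = 3.333 sts per cm; 60.96 × 3.333 = 203.20 sts.
Nearest multiple of 7 → 203.
16 inches = 40.64 cm; × 5.5 = 223.52 → 224 rows.

Cast on 203 stitches; work 224 rows.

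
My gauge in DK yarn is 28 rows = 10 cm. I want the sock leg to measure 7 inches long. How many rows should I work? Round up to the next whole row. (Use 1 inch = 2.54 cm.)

7 in = 17.78 cm.
28 rows / 10 cm = 2.8 rows per cm.
17.78 × 2.8 = 49.78 rows.
Round up → 50.

Work 50 rows.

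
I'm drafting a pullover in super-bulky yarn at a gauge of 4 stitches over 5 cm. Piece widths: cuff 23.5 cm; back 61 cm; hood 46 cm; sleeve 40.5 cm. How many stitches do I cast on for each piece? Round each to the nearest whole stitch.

cuff 19; back 49; hood 37; sleeve 32.

Rate = 4/5 = 0.8 sts per cm.
cuff: 23.5 × 0.8 = 18.80 → 19.
back: 61 × 0.8 = 48.80 → 49.
hood: 46 × 0.8 = 36.80 → 37.
sleeve: 40.5 × 0.8 = 32.40 → 32.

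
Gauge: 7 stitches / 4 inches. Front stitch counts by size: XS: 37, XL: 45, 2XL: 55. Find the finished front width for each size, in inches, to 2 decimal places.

XS 21.14 inches; XL 25.71 inches; 2XL 31.43 inches.

7/4 = 1.75 sts per in.
XS: 37 / 1.75 = 21.143 → 21.14 in.
XL: 45 / 1.75 = 25.714 → 25.71 in.
2XL: 55 / 1.75 = 31.429 → 31.43 in.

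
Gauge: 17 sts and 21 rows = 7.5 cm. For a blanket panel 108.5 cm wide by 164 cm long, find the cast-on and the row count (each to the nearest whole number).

Stitch gauge = 17/7.5 = 2.267 sts/cm; 108.5 × 2.267 = 245.93 → 246 sts.
Row gauge = 21/7.5 = 2.8 rows/cm; 164 × 2.8 = 459.20 → 459 rows.

Cast on 246 stitches and work 459 rows.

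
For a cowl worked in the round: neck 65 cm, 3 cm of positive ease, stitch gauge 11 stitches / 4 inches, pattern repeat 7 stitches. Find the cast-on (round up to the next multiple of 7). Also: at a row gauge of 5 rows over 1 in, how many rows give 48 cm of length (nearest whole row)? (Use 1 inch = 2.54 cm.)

Cast on 77 stitches; work 94 rows.

Finished = 65 + 3 = 68 cm.
68 cm × 1/2.54 = 26.77 inches.
11/4 = 2.75 sts per in; 26.77 × 2.75 = 73.62 sts.
Next multiple of 7 → 77.
48 cm = 18.90 inches; × 5 = 94.49 → 94 rows.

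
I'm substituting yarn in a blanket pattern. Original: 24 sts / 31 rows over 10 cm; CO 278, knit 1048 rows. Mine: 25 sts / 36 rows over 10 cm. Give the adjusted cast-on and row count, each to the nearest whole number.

Cast on 290 stitches; work 1217 rows.

Stitches: 278 × 25/24 = 289.58 → 290.
Rows: 1048 × 36/31 = 1217.03 → 1217.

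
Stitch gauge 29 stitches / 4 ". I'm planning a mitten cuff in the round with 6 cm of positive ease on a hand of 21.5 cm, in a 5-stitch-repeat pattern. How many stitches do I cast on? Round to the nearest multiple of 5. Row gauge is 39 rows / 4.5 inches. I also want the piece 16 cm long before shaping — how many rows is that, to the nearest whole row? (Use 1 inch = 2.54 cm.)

Finished = 21.5 + 6 = 27.5 cm.
27.5 cm × 1/2.54 = 10.83 inches.
29/4 = 7.25 sts per in; 10.83 × 7.25 = 78.49 sts.
Nearest multiple of 5 → 80.
16 cm = 6.30 inches; × 8.667 = 54.59 → 55 rows.

Cast on 80 stitches; work 55 rows.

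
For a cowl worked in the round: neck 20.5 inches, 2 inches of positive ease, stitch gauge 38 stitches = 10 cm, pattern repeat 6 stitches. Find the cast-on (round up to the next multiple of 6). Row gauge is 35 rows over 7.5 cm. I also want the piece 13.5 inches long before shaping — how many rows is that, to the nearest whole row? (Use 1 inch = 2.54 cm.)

Finished = 20.5 + 2 = 22.5 inches.
22.5 inches × 2.54 = 57.15 cm.
38/10 = 3.8 sts per cm; 57.15 × 3.8 = 217.17 sts.
Next multiple of 6 → 222.
13.5 inches = 34.29 cm; × 4.667 = 160.02 → 160 rows.

Cast on 222 stitches; work 160 rows.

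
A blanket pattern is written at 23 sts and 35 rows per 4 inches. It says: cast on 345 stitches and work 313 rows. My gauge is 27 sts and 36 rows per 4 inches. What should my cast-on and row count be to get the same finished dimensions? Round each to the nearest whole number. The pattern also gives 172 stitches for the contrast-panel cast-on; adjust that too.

Cast on 405 stitches; work 322 rows; contrast-panel cast-on 202 stitches.

Stitches: 345 × 27/23 = 405.00 → 405.
Rows: 313 × 36/35 = 321.94 → 322.
contrast-panel cast-on: 172 × 27/23 = 201.91 → 202.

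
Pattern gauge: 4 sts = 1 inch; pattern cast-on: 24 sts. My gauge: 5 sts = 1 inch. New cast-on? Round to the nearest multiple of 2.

Scale factor = 5 / 4 = 1.250.
24 × 5 / 4 = 30.00 sts.

CO 30 sts.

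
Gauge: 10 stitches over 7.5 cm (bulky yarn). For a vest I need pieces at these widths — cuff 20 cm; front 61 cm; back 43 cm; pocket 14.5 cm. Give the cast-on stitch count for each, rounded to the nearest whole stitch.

Rate = 10/7.5 = 1.333 sts per cm.
cuff: 20 × 1.333 = 26.67 → 27.
front: 61 × 1.333 = 81.33 → 81.
back: 43 × 1.333 = 57.33 → 57.
pocket: 14.5 × 1.333 = 19.33 → 19.

cuff 27; front 81; back 57; pocket 19.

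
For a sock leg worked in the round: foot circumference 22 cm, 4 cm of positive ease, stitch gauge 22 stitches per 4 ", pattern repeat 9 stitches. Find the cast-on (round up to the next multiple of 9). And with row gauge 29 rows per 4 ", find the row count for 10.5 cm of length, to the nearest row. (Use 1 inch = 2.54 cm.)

Cast on 63 stitches; work 30 rows.

Finished = 22 + 4 = 26 cm.
26 cm × 1/2.54 = 10.24 inches.
22/4 = 5.5 sts per in; 10.24 × 5.5 = 56.30 sts.
Next multiple of 9 → 63.
10.5 cm = 4.13 inches; × 7.25 = 29.97 → 30 rows.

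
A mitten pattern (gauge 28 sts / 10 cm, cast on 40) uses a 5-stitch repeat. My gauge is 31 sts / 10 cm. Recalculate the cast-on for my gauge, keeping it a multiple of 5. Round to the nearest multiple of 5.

CO 45 sts.

40 × 31 / 28 = 44.29.
Nearest multiple of 5: 45.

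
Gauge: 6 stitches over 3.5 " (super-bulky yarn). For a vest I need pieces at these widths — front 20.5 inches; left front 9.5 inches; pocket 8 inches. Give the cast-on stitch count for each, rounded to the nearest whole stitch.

Rate = 6/3.5 = 1.714 sts per in.
front: 20.5 × 1.714 = 35.14 → 35.
left front: 9.5 × 1.714 = 16.29 → 16.
pocket: 8 × 1.714 = 13.71 → 14.

front 35; left front 16; pocket 14.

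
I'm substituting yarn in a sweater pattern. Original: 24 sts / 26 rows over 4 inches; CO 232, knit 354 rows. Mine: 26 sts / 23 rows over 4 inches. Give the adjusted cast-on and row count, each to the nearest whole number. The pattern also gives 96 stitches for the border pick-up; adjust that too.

Cast on 251 stitches; work 313 rows; border pick-up 104 stitches.

Stitches: 232 × 26/24 = 251.33 → 251.
Rows: 354 × 23/26 = 313.15 → 313.
border pick-up: 96 × 26/24 = 104.00 → 104.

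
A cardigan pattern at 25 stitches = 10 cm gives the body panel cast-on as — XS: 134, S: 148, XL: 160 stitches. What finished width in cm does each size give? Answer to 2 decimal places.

25/10 = 2.5 sts per cm.
XS: 134 / 2.5 = 53.600 → 53.60 cm.
S: 148 / 2.5 = 59.200 → 59.20 cm.
XL: 160 / 2.5 = 64.000 → 64.00 cm.

XS 53.60 cm; S 59.20 cm; XL 64.00 cm.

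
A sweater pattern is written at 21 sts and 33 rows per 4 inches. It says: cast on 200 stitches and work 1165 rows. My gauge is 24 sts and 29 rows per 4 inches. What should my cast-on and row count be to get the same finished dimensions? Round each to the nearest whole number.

Cast on 229 stitches; work 1024 rows.

Stitches: 200 × 24/21 = 228.57 → 229.
Rows: 1165 × 29/33 = 1023.79 → 1024.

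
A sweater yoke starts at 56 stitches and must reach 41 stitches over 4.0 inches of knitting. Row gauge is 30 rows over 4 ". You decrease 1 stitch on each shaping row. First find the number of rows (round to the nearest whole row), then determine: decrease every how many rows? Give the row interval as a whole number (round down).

Rows = 4.0 × 7.5 = 30.0 → 30 rows.
Stitches to remove: 15 → 15 shaping rows (at 1 st each).
30 / 15 = 2.00 → every 2 rows.

Decrease every 2nd row.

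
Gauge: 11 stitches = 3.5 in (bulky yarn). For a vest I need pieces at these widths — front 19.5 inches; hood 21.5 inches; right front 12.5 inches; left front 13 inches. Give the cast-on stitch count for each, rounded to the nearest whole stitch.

front 61; hood 68; right front 39; left front 41.

Rate = 11/3.5 = 3.143 sts per in.
front: 19.5 × 3.143 = 61.29 → 61.
hood: 21.5 × 3.143 = 67.57 → 68.
right front: 12.5 × 3.143 = 39.29 → 39.
left front: 13 × 3.143 = 40.86 → 41.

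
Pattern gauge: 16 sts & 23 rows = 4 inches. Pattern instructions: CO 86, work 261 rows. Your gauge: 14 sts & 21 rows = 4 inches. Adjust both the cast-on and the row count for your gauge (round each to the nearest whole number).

Cast on 75 stitches; work 238 rows.

Stitches: 86 × 14/16 = 75.25 → 75.
Rows: 261 × 21/23 = 238.30 → 238.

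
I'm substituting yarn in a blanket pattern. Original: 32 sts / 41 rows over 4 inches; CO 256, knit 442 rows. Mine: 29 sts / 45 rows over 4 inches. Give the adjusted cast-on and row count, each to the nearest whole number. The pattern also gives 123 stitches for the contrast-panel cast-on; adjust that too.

Cast on 232 stitches; work 485 rows; contrast-panel cast-on 111 stitches.

Stitches: 256 × 29/32 = 232.00 → 232.
Rows: 442 × 45/41 = 485.12 → 485.
contrast-panel cast-on: 123 × 29/32 = 111.47 → 111.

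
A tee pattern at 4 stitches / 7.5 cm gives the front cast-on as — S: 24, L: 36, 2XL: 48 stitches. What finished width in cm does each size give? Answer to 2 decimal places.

4/7.5 = 0.533 sts per cm.
S: 24 / 0.533 = 45.000 → 45.00 cm.
L: 36 / 0.533 = 67.500 → 67.50 cm.
2XL: 48 / 0.533 = 90.000 → 90.00 cm.

S 45.00 cm; L 67.50 cm; 2XL 90.00 cm.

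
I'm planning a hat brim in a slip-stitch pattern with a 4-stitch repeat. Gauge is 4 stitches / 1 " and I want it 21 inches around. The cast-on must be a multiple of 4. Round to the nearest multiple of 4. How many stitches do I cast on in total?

4 / 1 = 4 sts per inch.
21 × 4 = 84.00 sts.
Nearest multiple of 4: 84.

CO 84 sts.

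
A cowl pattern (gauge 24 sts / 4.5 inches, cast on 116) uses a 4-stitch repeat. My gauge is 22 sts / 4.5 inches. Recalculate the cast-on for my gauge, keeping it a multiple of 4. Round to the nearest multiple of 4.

116 × 22 / 24 = 106.33.
Nearest multiple of 4: 108.

CO 108 sts.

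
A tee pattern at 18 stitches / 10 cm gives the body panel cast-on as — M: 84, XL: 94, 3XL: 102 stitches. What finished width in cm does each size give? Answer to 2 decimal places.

M 46.67 cm; XL 52.22 cm; 3XL 56.67 cm.

18/10 = 1.8 sts per cm.
M: 84 / 1.8 = 46.667 → 46.67 cm.
XL: 94 / 1.8 = 52.222 → 52.22 cm.
3XL: 102 / 1.8 = 56.667 → 56.67 cm.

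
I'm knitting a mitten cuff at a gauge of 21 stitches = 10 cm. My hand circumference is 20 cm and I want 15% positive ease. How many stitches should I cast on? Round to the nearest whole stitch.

CO 48 sts.

Finished = 20 × 1.15 = 23.00 cm.
21 / 10 = 2.1 sts per cm.
23.00 × 2.1 = 48.30 sts.
→ 48 sts.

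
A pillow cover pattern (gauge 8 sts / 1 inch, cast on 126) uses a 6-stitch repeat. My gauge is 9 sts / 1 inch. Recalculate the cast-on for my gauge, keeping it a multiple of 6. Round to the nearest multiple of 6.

144 stitches.

126 × 9 / 8 = 141.75.
Nearest multiple of 6: 144.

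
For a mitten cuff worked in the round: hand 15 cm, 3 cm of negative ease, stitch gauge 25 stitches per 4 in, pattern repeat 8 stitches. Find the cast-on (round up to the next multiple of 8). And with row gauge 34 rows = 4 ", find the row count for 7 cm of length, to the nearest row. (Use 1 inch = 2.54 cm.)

Cast on 32 stitches; work 23 rows.

Finished = 15 − 3 = 12 cm.
12 cm × 1/2.54 = 4.72 inches.
25/4 = 6.25 sts per in; 4.72 × 6.25 = 29.53 sts.
Next multiple of 8 → 32.
7 cm = 2.76 inches; × 8.5 = 23.43 → 23 rows.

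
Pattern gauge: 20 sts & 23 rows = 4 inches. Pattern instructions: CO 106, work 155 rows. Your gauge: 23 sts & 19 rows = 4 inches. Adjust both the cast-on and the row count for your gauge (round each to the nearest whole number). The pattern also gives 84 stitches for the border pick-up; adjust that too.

Stitches: 106 × 23/20 = 121.90 → 122.
Rows: 155 × 19/23 = 128.04 → 128.
border pick-up: 84 × 23/20 = 96.60 → 97.

Cast on 122 stitches; work 128 rows; border pick-up 97 stitches.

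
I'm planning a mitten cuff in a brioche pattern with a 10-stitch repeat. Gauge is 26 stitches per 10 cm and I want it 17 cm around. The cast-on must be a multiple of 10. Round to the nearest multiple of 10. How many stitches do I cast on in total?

26 / 10 = 2.6 sts per cm.
17 × 2.6 = 44.20 sts.
Nearest multiple of 10: 40.

Cast on 40 stitches.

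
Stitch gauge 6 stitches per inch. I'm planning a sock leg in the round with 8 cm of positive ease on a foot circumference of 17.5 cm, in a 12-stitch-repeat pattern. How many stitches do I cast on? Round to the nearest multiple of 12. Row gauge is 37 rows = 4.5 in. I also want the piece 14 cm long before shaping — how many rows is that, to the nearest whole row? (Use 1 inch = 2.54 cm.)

Finished = 17.5 + 8 = 25.5 cm.
25.5 cm × 1/2.54 = 10.04 inches.
6/1 = 6 sts per in; 10.04 × 6 = 60.24 sts.
Nearest multiple of 12 → 60.
14 cm = 5.51 inches; × 8.222 = 45.32 → 45 rows.

Cast on 60 stitches; work 45 rows.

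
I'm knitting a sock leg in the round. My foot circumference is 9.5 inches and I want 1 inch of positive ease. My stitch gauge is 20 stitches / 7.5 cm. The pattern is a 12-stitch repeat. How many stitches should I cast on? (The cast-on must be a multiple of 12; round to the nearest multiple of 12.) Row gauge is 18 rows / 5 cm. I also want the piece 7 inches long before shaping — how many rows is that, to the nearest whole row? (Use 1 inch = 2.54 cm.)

Cast on 72 stitches; work 64 rows.

Finished = 9.5 + 1 = 10.5 inches.
10.5 inches × 2.54 = 26.67 cm.
20/7.5 = 2.667 sts per cm; 26.67 × 2.667 = 71.12 sts.
Nearest multiple of 12 → 72.
7 inches = 17.78 cm; × 3.6 = 64.01 → 64 rows.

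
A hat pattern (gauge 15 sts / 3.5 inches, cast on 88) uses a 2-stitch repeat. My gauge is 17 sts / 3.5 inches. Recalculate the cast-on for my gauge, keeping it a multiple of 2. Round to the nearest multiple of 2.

88 × 17 / 15 = 99.73.
Nearest multiple of 2: 100.

CO 100 sts.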